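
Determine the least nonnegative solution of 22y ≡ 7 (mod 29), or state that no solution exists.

gcd(29, 22) = 1.
1 divides 7, so solutions exist.
By Bézout, 22*(4) + 29*(-3) = 1.
So 22*(4) ≡ 1 (mod 29); multiply by 7: y ≡ 28 (mod 29).
Smallest nonnegative: y = 28 mod 29 = 28.

28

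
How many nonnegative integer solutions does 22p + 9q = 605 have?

gcd(22, 9) = 1  (22 = 2*9 + 4, 9 = 2*4 + 1, 4 = 4*1).
Back-substituting, 22*(-2) + 9*(5) = 1.
Scale by 605: one solution is (-1210, 3025). Reduce p mod 9: (5, 55).
General: p = 5 + 9t, q = 55 - 22t.
p ≥ 0 ⇒ t ≥ 0; q ≥ 0 ⇒ t ≤ 2. So t ∈ [0, 2]: 3 solutions.

3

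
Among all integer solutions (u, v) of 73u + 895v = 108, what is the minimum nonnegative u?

gcd(895, 73):
  895 = 12*73 + 19
  73 = 3*19 + 16
  19 = 1*16 + 3
  16 = 5*3 + 1
  3 = 3*1
so gcd(895, 73) = 1.
1 divides 108, so solutions exist.
Back-substitute for Bézout coefficients:
  1 = 16 - 5*3
  ... = 73*(282) + 895*(-23)
Scale by 108/1 = 108: (u₀, v₀) = (30456, -2484).
General solution: u = 30456 + 895t, v = -2484 - 73t for integer t.
u ≥ 0: smallest is 30456 mod 895 = 26 (at t = -34), with v = -2.

26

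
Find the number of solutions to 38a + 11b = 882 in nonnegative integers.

gcd(38, 11) = 1  (38 = 3×11 + 5, 11 = 2×5 + 1, 5 = 5×1).
Back-substituting, 38×(-2) + 11×(7) = 1.
Scale by 882: one solution is (-1764, 6174). Reduce a mod 11: (7, 56).
General: a = 7 + 11t, b = 56 - 38t.
a ≥ 0 ⇒ t ≥ 0; b ≥ 0 ⇒ t ≤ 1. So t ∈ [0, 1]: 2 solutions.

2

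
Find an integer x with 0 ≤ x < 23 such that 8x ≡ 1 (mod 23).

3

gcd(23, 8) = 1.
By Bézout, 8*(3) + 23*(-1) = 1.
So 8*3 ≡ 1 (mod 23), and 3 mod 23 = 3.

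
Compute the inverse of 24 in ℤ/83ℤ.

45

gcd(83, 24):
  83 = 3×24 + 11
  24 = 2×11 + 2
  11 = 5×2 + 1
  2 = 2×1
so gcd(83, 24) = 1.
Back-substitute for Bézout coefficients:
  1 = 11 - 5×2
  ... = 24×(-38) + 83×(11)
So 24×-38 ≡ 1 (mod 83), and -38 mod 83 = 45.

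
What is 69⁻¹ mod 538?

gcd(538, 69) = 1.
By Bézout, 69*(39) + 538*(-5) = 1.
So 69*39 ≡ 1 (mod 538), and 39 mod 538 = 39.

39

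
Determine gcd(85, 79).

gcd(85, 79) = 1  (85 = 1*79 + 6, 79 = 13*6 + 1, 6 = 6*1).

1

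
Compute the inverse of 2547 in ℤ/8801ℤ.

gcd(8801, 2547) = 1  (8801 = 3*2547 + 1160, 2547 = 2*1160 + 227, 1160 = 5*227 + 25, 227 = 9*25 + 2, 25 = 12*2 + 1, 2 = 2*1).
Back-substituting, 2547*(-4226) + 8801*(1223) = 1.
So 2547*-4226 ≡ 1 (mod 8801), and -4226 mod 8801 = 4575.

4575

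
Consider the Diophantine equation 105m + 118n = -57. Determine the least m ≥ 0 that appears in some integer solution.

gcd(118, 105) = 1  (118 = 1*105 + 13, 105 = 8*13 + 1, 13 = 13*1).
1 divides -57, so solutions exist.
Back-substituting, 105*(9) + 118*(-8) = 1.
Scale by -57/1 = -57: (m₀, n₀) = (-513, 456).
General solution: m = -513 + 118t, n = 456 - 105t for integer t.
m ≥ 0: smallest is -513 mod 118 = 77 (at t = 5), with n = -69.

77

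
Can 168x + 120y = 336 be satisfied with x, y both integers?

yes

gcd(168, 120) = 24  (168 = 1×120 + 48, 120 = 2×48 + 24, 48 = 2×24).
24 divides 336, so integer solutions exist.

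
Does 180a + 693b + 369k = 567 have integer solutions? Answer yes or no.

gcd(693, 180) = 9.
gcd(9, 369) = 9.
9 divides 567, so integer solutions exist.

yes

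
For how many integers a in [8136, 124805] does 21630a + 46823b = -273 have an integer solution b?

18

gcd(46823, 21630):
  46823 = 2×21630 + 3563
  21630 = 6×3563 + 252
  3563 = 14×252 + 35
  252 = 7×35 + 7
  35 = 5×7
so gcd(46823, 21630) = 7.
Back-substitute for Bézout coefficients:
  7 = 252 - 7×35
  ... = 21630×(1301) + 46823×(-601)
Scale by -39: particular solution (-50739, 23439); reduce a mod 6689: (2773, -1281).
General solution: a = 2773 + 6689t, b = -1281 - 3090t for integer t.
8136 ≤ 2773 + 6689t ≤ 124805 gives t ∈ [1, 18], which is 18 values.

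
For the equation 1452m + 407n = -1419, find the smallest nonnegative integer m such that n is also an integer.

gcd(1452, 407):
  1452 = 3×407 + 231
  407 = 1×231 + 176
  231 = 1×176 + 55
  176 = 3×55 + 11
  55 = 5×11
so gcd(1452, 407) = 11.
11 divides -1419, so solutions exist.
Back-substitute for Bézout coefficients:
  11 = 176 - 3×55
  ... = 1452×(-7) + 407×(25)
Scale by -1419/11 = -129: (m₀, n₀) = (903, -3225).
General solution: m = 903 + 37t, n = -3225 - 132t for integer t.
m ≥ 0: smallest is 903 mod 37 = 15 (at t = -24), with n = -57.

15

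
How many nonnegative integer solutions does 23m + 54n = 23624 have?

gcd(54, 23):
  54 = 2·23 + 8
  23 = 2·8 + 7
  8 = 1·7 + 1
  7 = 7·1
so gcd(54, 23) = 1.
Back-substitute for Bézout coefficients:
  1 = 8 - 1·7
  ... = 23·(-7) + 54·(3)
Scale by 23624: one solution is (-165368, 70872). Reduce m mod 54: (34, 423).
General: m = 34 + 54t, n = 423 - 23t.
m ≥ 0 ⇒ t ≥ 0; n ≥ 0 ⇒ t ≤ 18. So t ∈ [0, 18]: 19 solutions.

19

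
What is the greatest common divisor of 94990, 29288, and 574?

14

gcd(94990, 29288):
  94990 = 3*29288 + 7126
  29288 = 4*7126 + 784
  7126 = 9*784 + 70
  784 = 11*70 + 14
  70 = 5*14
so gcd(94990, 29288) = 14.
gcd(14, 574) = 14.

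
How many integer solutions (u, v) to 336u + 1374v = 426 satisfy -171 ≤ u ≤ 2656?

gcd(1374, 336):
  1374 = 4·336 + 30
  336 = 11·30 + 6
  30 = 5·6
so gcd(1374, 336) = 6.
Back-substitute for Bézout coefficients:
  6 = 336 - 11·30
  ... = 336·(45) + 1374·(-11)
Scale by 71: particular solution (3195, -781); reduce u mod 229: (218, -53).
General solution: u = 218 + 229t, v = -53 - 56t for integer t.
-171 ≤ 218 + 229t ≤ 2656 gives t ∈ [-1, 10], which is 12 values.

12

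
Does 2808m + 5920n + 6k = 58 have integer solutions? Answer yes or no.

yes

gcd(5920, 2808) = 8.
gcd(8, 6) = 2.
2 divides 58, so integer solutions exist.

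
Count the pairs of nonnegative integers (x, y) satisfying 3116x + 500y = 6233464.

16

gcd(3116, 500):
  3116 = 6·500 + 116
  500 = 4·116 + 36
  116 = 3·36 + 8
  36 = 4·8 + 4
  8 = 2·4
so gcd(3116, 500) = 4.
Back-substitute for Bézout coefficients:
  4 = 36 - 4·8
  ... = 3116·(-56) + 500·(349)
Scale by 1558366: one solution is (-87268496, 543869734). Reduce x mod 125: (4, 12442).
General: x = 4 + 125t, y = 12442 - 779t.
x ≥ 0 ⇒ t ≥ 0; y ≥ 0 ⇒ t ≤ 15. So t ∈ [0, 15]: 16 solutions.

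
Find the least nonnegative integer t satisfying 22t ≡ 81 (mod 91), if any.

74

gcd(91, 22):
  91 = 4·22 + 3
  22 = 7·3 + 1
  3 = 3·1
so gcd(91, 22) = 1.
1 divides 81, so solutions exist.
Back-substitute for Bézout coefficients:
  1 = 22 - 7·3
  ... = 22·(29) + 91·(-7)
So 22·(29) ≡ 1 (mod 91); multiply by 81: t ≡ 2349 (mod 91).
Smallest nonnegative: t = 2349 mod 91 = 74.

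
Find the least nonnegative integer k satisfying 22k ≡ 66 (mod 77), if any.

3

gcd(77, 22) = 11.
11 divides 66, so solutions exist.
By Bézout, 22×(-3) + 77×(1) = 11.
So 22×(-3) ≡ 11 (mod 77); multiply by 6: k ≡ -18 (mod 7).
Smallest nonnegative: k = -18 mod 7 = 3.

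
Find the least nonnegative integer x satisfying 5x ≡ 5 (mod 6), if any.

gcd(6, 5) = 1.
1 divides 5, so solutions exist.
By Bézout, 5·(-1) + 6·(1) = 1.
So 5·(-1) ≡ 1 (mod 6); multiply by 5: x ≡ -5 (mod 6).
Smallest nonnegative: x = -5 mod 6 = 1.

1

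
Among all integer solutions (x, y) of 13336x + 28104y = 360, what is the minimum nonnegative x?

gcd(28104, 13336):
  28104 = 2*13336 + 1432
  13336 = 9*1432 + 448
  1432 = 3*448 + 88
  448 = 5*88 + 8
  88 = 11*8
so gcd(28104, 13336) = 8.
8 divides 360, so solutions exist.
Back-substitute for Bézout coefficients:
  8 = 448 - 5*88
  ... = 13336*(314) + 28104*(-149)
Scale by 360/8 = 45: (x₀, y₀) = (14130, -6705).
General solution: x = 14130 + 3513t, y = -6705 - 1667t for integer t.
x ≥ 0: smallest is 14130 mod 3513 = 78 (at t = -4), with y = -37.

78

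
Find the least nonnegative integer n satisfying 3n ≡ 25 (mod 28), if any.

gcd(28, 3):
  28 = 9×3 + 1
  3 = 3×1
so gcd(28, 3) = 1.
1 divides 25, so solutions exist.
Back-substitute for Bézout coefficients:
  1 = 28 - 9×3
  ... = 3×(-9) + 28×(1)
So 3×(-9) ≡ 1 (mod 28); multiply by 25: n ≡ -225 (mod 28).
Smallest nonnegative: n = -225 mod 28 = 27.

27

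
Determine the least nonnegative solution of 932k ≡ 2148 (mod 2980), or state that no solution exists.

629

gcd(2980, 932):
  2980 = 3×932 + 184
  932 = 5×184 + 12
  184 = 15×12 + 4
  12 = 3×4
so gcd(2980, 932) = 4.
4 divides 2148, so solutions exist.
Back-substitute for Bézout coefficients:
  4 = 184 - 15×12
  ... = 932×(-243) + 2980×(76)
So 932×(-243) ≡ 4 (mod 2980); multiply by 537: k ≡ -130491 (mod 745).
Smallest nonnegative: k = -130491 mod 745 = 629.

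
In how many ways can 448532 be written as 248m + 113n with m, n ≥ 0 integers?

gcd(248, 113):
  248 = 2·113 + 22
  113 = 5·22 + 3
  22 = 7·3 + 1
  3 = 3·1
so gcd(248, 113) = 1.
Back-substitute for Bézout coefficients:
  1 = 22 - 7·3
  ... = 248·(36) + 113·(-79)
Scale by 448532: one solution is (16147152, -35434028). Reduce m mod 113: (17, 3932).
General: m = 17 + 113t, n = 3932 - 248t.
m ≥ 0 ⇒ t ≥ 0; n ≥ 0 ⇒ t ≤ 15. So t ∈ [0, 15]: 16 solutions.

16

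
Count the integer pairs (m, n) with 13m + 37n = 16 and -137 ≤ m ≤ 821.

26

gcd(37, 13) = 1  (37 = 2×13 + 11, 13 = 1×11 + 2, 11 = 5×2 + 1, 2 = 2×1).
Back-substituting, 13×(-17) + 37×(6) = 1.
Scale by 16: particular solution (-272, 96); reduce m mod 37: (24, -8).
General solution: m = 24 + 37t, n = -8 - 13t for integer t.
-137 ≤ 24 + 37t ≤ 821 gives t ∈ [-4, 21], which is 26 values.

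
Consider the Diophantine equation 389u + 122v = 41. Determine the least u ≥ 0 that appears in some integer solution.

gcd(389, 122) = 1  (389 = 3×122 + 23, 122 = 5×23 + 7, 23 = 3×7 + 2, 7 = 3×2 + 1, 2 = 2×1).
1 divides 41, so solutions exist.
Back-substituting, 389×(-53) + 122×(169) = 1.
Scale by 41/1 = 41: (u₀, v₀) = (-2173, 6929).
General solution: u = -2173 + 122t, v = 6929 - 389t for integer t.
u ≥ 0: smallest is -2173 mod 122 = 23 (at t = 18), with v = -73.

23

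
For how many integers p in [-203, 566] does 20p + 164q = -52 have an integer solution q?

gcd(164, 20):
  164 = 8*20 + 4
  20 = 5*4
so gcd(164, 20) = 4.
Back-substitute for Bézout coefficients:
  4 = 164 - 8*20
  ... = 20*(-8) + 164*(1)
Scale by -13: particular solution (104, -13); reduce p mod 41: (22, -3).
General solution: p = 22 + 41t, q = -3 - 5t for integer t.
-203 ≤ 22 + 41t ≤ 566 gives t ∈ [-5, 13], which is 19 values.

19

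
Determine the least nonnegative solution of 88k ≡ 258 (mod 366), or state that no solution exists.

57

gcd(366, 88) = 2.
2 divides 258, so solutions exist.
By Bézout, 88×(-79) + 366×(19) = 2.
So 88×(-79) ≡ 2 (mod 366); multiply by 129: k ≡ -10191 (mod 183).
Smallest nonnegative: k = -10191 mod 183 = 57.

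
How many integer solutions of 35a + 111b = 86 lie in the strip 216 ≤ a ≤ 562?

gcd(111, 35) = 1.
By Bézout, 35×(-19) + 111×(6) = 1.
Particular solution: (31, -9).
General solution: a = 31 + 111t, b = -9 - 35t for integer t.
216 ≤ 31 + 111t ≤ 562 gives t ∈ [2, 4], which is 3 values.

3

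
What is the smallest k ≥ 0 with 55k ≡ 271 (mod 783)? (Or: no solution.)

gcd(783, 55):
  783 = 14×55 + 13
  55 = 4×13 + 3
  13 = 4×3 + 1
  3 = 3×1
so gcd(783, 55) = 1.
1 divides 271, so solutions exist.
Back-substitute for Bézout coefficients:
  1 = 13 - 4×3
  ... = 55×(-242) + 783×(17)
So 55×(-242) ≡ 1 (mod 783); multiply by 271: k ≡ -65582 (mod 783).
Smallest nonnegative: k = -65582 mod 783 = 190.

190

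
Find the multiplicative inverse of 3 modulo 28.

19

gcd(28, 3) = 1  (28 = 9*3 + 1, 3 = 3*1).
Back-substituting, 3*(-9) + 28*(1) = 1.
So 3*-9 ≡ 1 (mod 28), and -9 mod 28 = 19.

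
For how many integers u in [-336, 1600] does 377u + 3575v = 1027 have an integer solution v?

7

gcd(3575, 377):
  3575 = 9×377 + 182
  377 = 2×182 + 13
  182 = 14×13
so gcd(3575, 377) = 13.
Back-substitute for Bézout coefficients:
  13 = 377 - 2×182
  ... = 377×(19) + 3575×(-2)
Scale by 79: particular solution (1501, -158); reduce u mod 275: (126, -13).
General solution: u = 126 + 275t, v = -13 - 29t for integer t.
-336 ≤ 126 + 275t ≤ 1600 gives t ∈ [-1, 5], which is 7 values.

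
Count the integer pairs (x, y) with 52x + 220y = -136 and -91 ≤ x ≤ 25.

gcd(220, 52) = 4.
By Bézout, 52×(17) + 220×(-4) = 4.
Particular solution: (27, -7).
General solution: x = 27 + 55t, y = -7 - 13t for integer t.
-91 ≤ 27 + 55t ≤ 25 gives t ∈ [-2, -1], which is 2 values.

2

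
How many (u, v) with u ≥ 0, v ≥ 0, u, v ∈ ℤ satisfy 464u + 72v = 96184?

23

gcd(464, 72) = 8.
By Bézout, 464*(-2) + 72*(13) = 8.
One solution: (2, 1323).
General: u = 2 + 9t, v = 1323 - 58t.
u ≥ 0 ⇒ t ≥ 0; v ≥ 0 ⇒ t ≤ 22. So t ∈ [0, 22]: 23 solutions.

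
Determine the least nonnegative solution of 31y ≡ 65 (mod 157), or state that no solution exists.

gcd(157, 31) = 1  (157 = 5*31 + 2, 31 = 15*2 + 1, 2 = 2*1).
1 divides 65, so solutions exist.
Back-substituting, 31*(76) + 157*(-15) = 1.
So 31*(76) ≡ 1 (mod 157); multiply by 65: y ≡ 4940 (mod 157).
Smallest nonnegative: y = 4940 mod 157 = 73.

73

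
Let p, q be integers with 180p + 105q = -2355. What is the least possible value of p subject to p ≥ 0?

gcd(180, 105):
  180 = 1×105 + 75
  105 = 1×75 + 30
  75 = 2×30 + 15
  30 = 2×15
so gcd(180, 105) = 15.
15 divides -2355, so solutions exist.
Back-substitute for Bézout coefficients:
  15 = 75 - 2×30
  ... = 180×(3) + 105×(-5)
Scale by -2355/15 = -157: (p₀, q₀) = (-471, 785).
General solution: p = -471 + 7t, q = 785 - 12t for integer t.
p ≥ 0: smallest is -471 mod 7 = 5 (at t = 68), with q = -31.

5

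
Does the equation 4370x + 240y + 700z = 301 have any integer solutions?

gcd(4370, 240) = 10.
gcd(10, 700) = 10.
10 does not divide 301 (remainder 1), so no integer solutions.

no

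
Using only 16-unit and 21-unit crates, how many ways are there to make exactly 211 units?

1

Need nonnegative integers with 16j + 21k = 211.
gcd(16, 21) = 1, and 16·(4) + 21·(-3) = 1.
So (j₀, k₀) = (844, -633); general j = 844 + 21t, k = -633 - 16t.
j ≥ 0 ⇒ t ≥ -40; k ≥ 0 ⇒ t ≤ -40. That's 1 value of t.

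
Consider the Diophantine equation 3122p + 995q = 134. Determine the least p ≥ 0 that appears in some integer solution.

gcd(3122, 995) = 1  (3122 = 3×995 + 137, 995 = 7×137 + 36, 137 = 3×36 + 29, 36 = 1×29 + 7, 29 = 4×7 + 1, 7 = 7×1).
1 divides 134, so solutions exist.
Back-substituting, 3122×(138) + 995×(-433) = 1.
Scale by 134/1 = 134: (p₀, q₀) = (18492, -58022).
General solution: p = 18492 + 995t, q = -58022 - 3122t for integer t.
p ≥ 0: smallest is 18492 mod 995 = 582 (at t = -18), with q = -1826.

582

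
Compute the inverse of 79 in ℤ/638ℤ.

105

gcd(638, 79) = 1  (638 = 8*79 + 6, 79 = 13*6 + 1, 6 = 6*1).
Back-substituting, 79*(105) + 638*(-13) = 1.
So 79*105 ≡ 1 (mod 638), and 105 mod 638 = 105.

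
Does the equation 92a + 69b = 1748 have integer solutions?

gcd(92, 69) = 23  (92 = 1*69 + 23, 69 = 3*23).
23 divides 1748, so integer solutions exist.

yes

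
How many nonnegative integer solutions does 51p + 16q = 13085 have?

gcd(51, 16):
  51 = 3×16 + 3
  16 = 5×3 + 1
  3 = 3×1
so gcd(51, 16) = 1.
Back-substitute for Bézout coefficients:
  1 = 16 - 5×3
  ... = 51×(-5) + 16×(16)
Scale by 13085: one solution is (-65425, 209360). Reduce p mod 16: (15, 770).
General: p = 15 + 16t, q = 770 - 51t.
p ≥ 0 ⇒ t ≥ 0; q ≥ 0 ⇒ t ≤ 15. So t ∈ [0, 15]: 16 solutions.

16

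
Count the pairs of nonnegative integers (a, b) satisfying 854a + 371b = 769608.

17

gcd(854, 371):
  854 = 2×371 + 112
  371 = 3×112 + 35
  112 = 3×35 + 7
  35 = 5×7
so gcd(854, 371) = 7.
Back-substitute for Bézout coefficients:
  7 = 112 - 3×35
  ... = 854×(10) + 371×(-23)
Scale by 109944: one solution is (1099440, -2528712). Reduce a mod 53: (8, 2056).
General: a = 8 + 53t, b = 2056 - 122t.
a ≥ 0 ⇒ t ≥ 0; b ≥ 0 ⇒ t ≤ 16. So t ∈ [0, 16]: 17 solutions.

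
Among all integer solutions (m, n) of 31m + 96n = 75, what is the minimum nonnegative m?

gcd(96, 31):
  96 = 3×31 + 3
  31 = 10×3 + 1
  3 = 3×1
so gcd(96, 31) = 1.
1 divides 75, so solutions exist.
Back-substitute for Bézout coefficients:
  1 = 31 - 10×3
  ... = 31×(31) + 96×(-10)
Scale by 75/1 = 75: (m₀, n₀) = (2325, -750).
General solution: m = 2325 + 96t, n = -750 - 31t for integer t.
m ≥ 0: smallest is 2325 mod 96 = 21 (at t = -24), with n = -6.

21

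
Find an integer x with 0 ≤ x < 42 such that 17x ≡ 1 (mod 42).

5

gcd(42, 17) = 1.
By Bézout, 17×(5) + 42×(-2) = 1.
So 17×5 ≡ 1 (mod 42), and 5 mod 42 = 5.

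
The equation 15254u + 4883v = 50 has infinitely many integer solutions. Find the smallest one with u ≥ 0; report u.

3511

gcd(15254, 4883):
  15254 = 3×4883 + 605
  4883 = 8×605 + 43
  605 = 14×43 + 3
  43 = 14×3 + 1
  3 = 3×1
so gcd(15254, 4883) = 1.
1 divides 50, so solutions exist.
Back-substitute for Bézout coefficients:
  1 = 43 - 14×3
  ... = 15254×(-1590) + 4883×(4967)
Scale by 50/1 = 50: (u₀, v₀) = (-79500, 248350).
General solution: u = -79500 + 4883t, v = 248350 - 15254t for integer t.
u ≥ 0: smallest is -79500 mod 4883 = 3511 (at t = 17), with v = -10968.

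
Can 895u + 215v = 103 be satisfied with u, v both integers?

no

gcd(895, 215):
  895 = 4×215 + 35
  215 = 6×35 + 5
  35 = 7×5
so gcd(895, 215) = 5.
5 does not divide 103 (remainder 3), so no integer solutions.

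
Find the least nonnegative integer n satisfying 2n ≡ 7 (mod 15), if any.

11

gcd(15, 2):
  15 = 7×2 + 1
  2 = 2×1
so gcd(15, 2) = 1.
1 divides 7, so solutions exist.
Back-substitute for Bézout coefficients:
  1 = 15 - 7×2
  ... = 2×(-7) + 15×(1)
So 2×(-7) ≡ 1 (mod 15); multiply by 7: n ≡ -49 (mod 15).
Smallest nonnegative: n = -49 mod 15 = 11.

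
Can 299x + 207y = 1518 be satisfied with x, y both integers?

yes

gcd(299, 207):
  299 = 1*207 + 92
  207 = 2*92 + 23
  92 = 4*23
so gcd(299, 207) = 23.
23 divides 1518, so integer solutions exist.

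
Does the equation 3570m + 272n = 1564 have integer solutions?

gcd(3570, 272) = 34  (3570 = 13·272 + 34, 272 = 8·34).
34 divides 1564, so integer solutions exist.

yes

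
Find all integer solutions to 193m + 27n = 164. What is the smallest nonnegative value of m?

gcd(193, 27) = 1  (193 = 7·27 + 4, 27 = 6·4 + 3, 4 = 1·3 + 1, 3 = 3·1).
1 divides 164, so solutions exist.
Back-substituting, 193·(7) + 27·(-50) = 1.
Scale by 164/1 = 164: (m₀, n₀) = (1148, -8200).
General solution: m = 1148 + 27t, n = -8200 - 193t for integer t.
m ≥ 0: smallest is 1148 mod 27 = 14 (at t = -42), with n = -94.

14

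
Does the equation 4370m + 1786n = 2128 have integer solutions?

gcd(4370, 1786) = 38  (4370 = 2*1786 + 798, 1786 = 2*798 + 190, 798 = 4*190 + 38, 190 = 5*38).
38 divides 2128, so integer solutions exist.

yes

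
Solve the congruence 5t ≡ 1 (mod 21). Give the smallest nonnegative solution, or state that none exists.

gcd(21, 5) = 1  (21 = 4·5 + 1, 5 = 5·1).
1 divides 1, so solutions exist.
Back-substituting, 5·(-4) + 21·(1) = 1.
So 5·(-4) ≡ 1 (mod 21); multiply by 1: t ≡ -4 (mod 21).
Smallest nonnegative: t = -4 mod 21 = 17.

17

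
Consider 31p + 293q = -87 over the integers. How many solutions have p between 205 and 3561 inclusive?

gcd(293, 31):
  293 = 9*31 + 14
  31 = 2*14 + 3
  14 = 4*3 + 2
  3 = 1*2 + 1
  2 = 2*1
so gcd(293, 31) = 1.
Back-substitute for Bézout coefficients:
  1 = 3 - 1*2
  ... = 31*(104) + 293*(-11)
Scale by -87: particular solution (-9048, 957); reduce p mod 293: (35, -4).
General solution: p = 35 + 293t, q = -4 - 31t for integer t.
205 ≤ 35 + 293t ≤ 3561 gives t ∈ [1, 12], which is 12 values.

12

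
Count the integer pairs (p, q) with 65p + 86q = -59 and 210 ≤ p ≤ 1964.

20

gcd(86, 65) = 1.
By Bézout, 65·(-41) + 86·(31) = 1.
Particular solution: (11, -9).
General solution: p = 11 + 86t, q = -9 - 65t for integer t.
210 ≤ 11 + 86t ≤ 1964 gives t ∈ [3, 22], which is 20 values.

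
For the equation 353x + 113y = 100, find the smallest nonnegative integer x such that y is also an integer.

gcd(353, 113) = 1.
1 divides 100, so solutions exist.
By Bézout, 353*(-8) + 113*(25) = 1.
Scale by 100/1 = 100: (x₀, y₀) = (-800, 2500).
General solution: x = -800 + 113t, y = 2500 - 353t for integer t.
x ≥ 0: smallest is -800 mod 113 = 104 (at t = 8), with y = -324.

104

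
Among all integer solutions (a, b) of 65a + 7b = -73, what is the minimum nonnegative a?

2

gcd(65, 7):
  65 = 9×7 + 2
  7 = 3×2 + 1
  2 = 2×1
so gcd(65, 7) = 1.
1 divides -73, so solutions exist.
Back-substitute for Bézout coefficients:
  1 = 7 - 3×2
  ... = 65×(-3) + 7×(28)
Scale by -73/1 = -73: (a₀, b₀) = (219, -2044).
General solution: a = 219 + 7t, b = -2044 - 65t for integer t.
a ≥ 0: smallest is 219 mod 7 = 2 (at t = -31), with b = -29.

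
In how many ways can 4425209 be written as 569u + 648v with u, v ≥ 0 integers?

12

gcd(648, 569) = 1  (648 = 1*569 + 79, 569 = 7*79 + 16, 79 = 4*16 + 15, 16 = 1*15 + 1, 15 = 15*1).
Back-substituting, 569*(41) + 648*(-36) = 1.
Scale by 4425209: one solution is (181433569, -159307524). Reduce u mod 648: (49, 6786).
General: u = 49 + 648t, v = 6786 - 569t.
u ≥ 0 ⇒ t ≥ 0; v ≥ 0 ⇒ t ≤ 11. So t ∈ [0, 11]: 12 solutions.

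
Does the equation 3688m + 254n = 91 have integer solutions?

no

gcd(3688, 254) = 2  (3688 = 14×254 + 132, 254 = 1×132 + 122, 132 = 1×122 + 10, 122 = 12×10 + 2, 10 = 5×2).
2 does not divide 91 (remainder 1), so no integer solutions.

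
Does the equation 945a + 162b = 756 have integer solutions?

gcd(945, 162) = 27  (945 = 5*162 + 135, 162 = 1*135 + 27, 135 = 5*27).
27 divides 756, so integer solutions exist.

yes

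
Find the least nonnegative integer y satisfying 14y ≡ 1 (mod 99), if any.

92

gcd(99, 14) = 1  (99 = 7·14 + 1, 14 = 14·1).
1 divides 1, so solutions exist.
Back-substituting, 14·(-7) + 99·(1) = 1.
So 14·(-7) ≡ 1 (mod 99); multiply by 1: y ≡ -7 (mod 99).
Smallest nonnegative: y = -7 mod 99 = 92.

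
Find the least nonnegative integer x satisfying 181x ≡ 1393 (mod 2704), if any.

2637

gcd(2704, 181):
  2704 = 14·181 + 170
  181 = 1·170 + 11
  170 = 15·11 + 5
  11 = 2·5 + 1
  5 = 5·1
so gcd(2704, 181) = 1.
1 divides 1393, so solutions exist.
Back-substitute for Bézout coefficients:
  1 = 11 - 2·5
  ... = 181·(493) + 2704·(-33)
So 181·(493) ≡ 1 (mod 2704); multiply by 1393: x ≡ 686749 (mod 2704).
Smallest nonnegative: x = 686749 mod 2704 = 2637.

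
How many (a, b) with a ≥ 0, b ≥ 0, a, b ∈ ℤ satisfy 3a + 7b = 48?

3

gcd(7, 3) = 1.
By Bézout, 3·(-2) + 7·(1) = 1.
One solution: (2, 6).
General: a = 2 + 7t, b = 6 - 3t.
a ≥ 0 ⇒ t ≥ 0; b ≥ 0 ⇒ t ≤ 2. So t ∈ [0, 2]: 3 solutions.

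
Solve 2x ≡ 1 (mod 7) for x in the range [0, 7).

gcd(7, 2):
  7 = 3·2 + 1
  2 = 2·1
so gcd(7, 2) = 1.
Back-substitute for Bézout coefficients:
  1 = 7 - 3·2
  ... = 2·(-3) + 7·(1)
So 2·-3 ≡ 1 (mod 7), and -3 mod 7 = 4.

4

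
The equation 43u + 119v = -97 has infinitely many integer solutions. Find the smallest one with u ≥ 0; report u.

78

gcd(119, 43):
  119 = 2*43 + 33
  43 = 1*33 + 10
  33 = 3*10 + 3
  10 = 3*3 + 1
  3 = 3*1
so gcd(119, 43) = 1.
1 divides -97, so solutions exist.
Back-substitute for Bézout coefficients:
  1 = 10 - 3*3
  ... = 43*(36) + 119*(-13)
Scale by -97/1 = -97: (u₀, v₀) = (-3492, 1261).
General solution: u = -3492 + 119t, v = 1261 - 43t for integer t.
u ≥ 0: smallest is -3492 mod 119 = 78 (at t = 30), with v = -29.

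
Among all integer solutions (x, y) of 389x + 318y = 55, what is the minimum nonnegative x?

gcd(389, 318):
  389 = 1×318 + 71
  318 = 4×71 + 34
  71 = 2×34 + 3
  34 = 11×3 + 1
  3 = 3×1
so gcd(389, 318) = 1.
1 divides 55, so solutions exist.
Back-substitute for Bézout coefficients:
  1 = 34 - 11×3
  ... = 389×(-103) + 318×(126)
Scale by 55/1 = 55: (x₀, y₀) = (-5665, 6930).
General solution: x = -5665 + 318t, y = 6930 - 389t for integer t.
x ≥ 0: smallest is -5665 mod 318 = 59 (at t = 18), with y = -72.

59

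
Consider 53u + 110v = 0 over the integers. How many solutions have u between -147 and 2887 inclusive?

28

gcd(110, 53) = 1.
By Bézout, 53×(27) + 110×(-13) = 1.
Particular solution: (0, 0).
General solution: u = 0 + 110t, v = 0 - 53t for integer t.
-147 ≤ 0 + 110t ≤ 2887 gives t ∈ [-1, 26], which is 28 values.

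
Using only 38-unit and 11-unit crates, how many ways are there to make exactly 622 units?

1

Need nonnegative integers with 38j + 11k = 622.
gcd(38, 11) = 1, and 38·(-2) + 11·(7) = 1.
So (j₀, k₀) = (-1244, 4354); general j = -1244 + 11t, k = 4354 - 38t.
j ≥ 0 ⇒ t ≥ 114; k ≥ 0 ⇒ t ≤ 114. That's 1 value of t.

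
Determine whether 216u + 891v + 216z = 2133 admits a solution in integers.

gcd(891, 216) = 27  (891 = 4·216 + 27, 216 = 8·27).
gcd(27, 216) = 27.
27 divides 2133, so integer solutions exist.

yes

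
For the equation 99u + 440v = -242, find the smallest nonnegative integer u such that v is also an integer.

2

gcd(440, 99):
  440 = 4·99 + 44
  99 = 2·44 + 11
  44 = 4·11
so gcd(440, 99) = 11.
11 divides -242, so solutions exist.
Back-substitute for Bézout coefficients:
  11 = 99 - 2·44
  ... = 99·(9) + 440·(-2)
Scale by -242/11 = -22: (u₀, v₀) = (-198, 44).
General solution: u = -198 + 40t, v = 44 - 9t for integer t.
u ≥ 0: smallest is -198 mod 40 = 2 (at t = 5), with v = -1.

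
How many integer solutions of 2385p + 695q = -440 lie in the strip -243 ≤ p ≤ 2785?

gcd(2385, 695) = 5.
By Bézout, 2385·(-44) + 695·(151) = 5.
Particular solution: (119, -409).
General solution: p = 119 + 139t, q = -409 - 477t for integer t.
-243 ≤ 119 + 139t ≤ 2785 gives t ∈ [-2, 19], which is 22 values.

22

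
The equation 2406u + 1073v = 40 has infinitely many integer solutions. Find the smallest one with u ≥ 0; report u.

gcd(2406, 1073) = 1  (2406 = 2·1073 + 260, 1073 = 4·260 + 33, 260 = 7·33 + 29, 33 = 1·29 + 4, 29 = 7·4 + 1, 4 = 4·1).
1 divides 40, so solutions exist.
Back-substituting, 2406·(260) + 1073·(-583) = 1.
Scale by 40/1 = 40: (u₀, v₀) = (10400, -23320).
General solution: u = 10400 + 1073t, v = -23320 - 2406t for integer t.
u ≥ 0: smallest is 10400 mod 1073 = 743 (at t = -9), with v = -1666.

743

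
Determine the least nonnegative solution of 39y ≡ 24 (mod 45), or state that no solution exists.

gcd(45, 39):
  45 = 1·39 + 6
  39 = 6·6 + 3
  6 = 2·3
so gcd(45, 39) = 3.
3 divides 24, so solutions exist.
Back-substitute for Bézout coefficients:
  3 = 39 - 6·6
  ... = 39·(7) + 45·(-6)
So 39·(7) ≡ 3 (mod 45); multiply by 8: y ≡ 56 (mod 15).
Smallest nonnegative: y = 56 mod 15 = 11.

11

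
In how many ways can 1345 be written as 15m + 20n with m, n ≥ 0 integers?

22

gcd(20, 15) = 5  (20 = 1*15 + 5, 15 = 3*5).
Back-substituting, 15*(-1) + 20*(1) = 5.
Scale by 269: one solution is (-269, 269). Reduce m mod 4: (3, 65).
General: m = 3 + 4t, n = 65 - 3t.
m ≥ 0 ⇒ t ≥ 0; n ≥ 0 ⇒ t ≤ 21. So t ∈ [0, 21]: 22 solutions.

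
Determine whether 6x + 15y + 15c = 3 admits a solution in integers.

yes

gcd(15, 6) = 3.
gcd(3, 15) = 3.
3 divides 3, so integer solutions exist.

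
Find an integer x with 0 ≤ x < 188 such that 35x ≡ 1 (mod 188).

gcd(188, 35):
  188 = 5×35 + 13
  35 = 2×13 + 9
  13 = 1×9 + 4
  9 = 2×4 + 1
  4 = 4×1
so gcd(188, 35) = 1.
Back-substitute for Bézout coefficients:
  1 = 9 - 2×4
  ... = 35×(43) + 188×(-8)
So 35×43 ≡ 1 (mod 188), and 43 mod 188 = 43.

43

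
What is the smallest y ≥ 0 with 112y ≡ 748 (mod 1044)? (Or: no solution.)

gcd(1044, 112):
  1044 = 9·112 + 36
  112 = 3·36 + 4
  36 = 9·4
so gcd(1044, 112) = 4.
4 divides 748, so solutions exist.
Back-substitute for Bézout coefficients:
  4 = 112 - 3·36
  ... = 112·(28) + 1044·(-3)
So 112·(28) ≡ 4 (mod 1044); multiply by 187: y ≡ 5236 (mod 261).
Smallest nonnegative: y = 5236 mod 261 = 16.

16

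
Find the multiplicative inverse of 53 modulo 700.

gcd(700, 53) = 1.
By Bézout, 53*(317) + 700*(-24) = 1.
So 53*317 ≡ 1 (mod 700), and 317 mod 700 = 317.

317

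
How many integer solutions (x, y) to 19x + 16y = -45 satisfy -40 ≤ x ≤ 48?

5

gcd(19, 16):
  19 = 1×16 + 3
  16 = 5×3 + 1
  3 = 3×1
so gcd(19, 16) = 1.
Back-substitute for Bézout coefficients:
  1 = 16 - 5×3
  ... = 19×(-5) + 16×(6)
Scale by -45: particular solution (225, -270); reduce x mod 16: (1, -4).
General solution: x = 1 + 16t, y = -4 - 19t for integer t.
-40 ≤ 1 + 16t ≤ 48 gives t ∈ [-2, 2], which is 5 values.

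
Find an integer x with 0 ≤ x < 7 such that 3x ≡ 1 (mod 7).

5

gcd(7, 3) = 1.
By Bézout, 3×(-2) + 7×(1) = 1.
So 3×-2 ≡ 1 (mod 7), and -2 mod 7 = 5.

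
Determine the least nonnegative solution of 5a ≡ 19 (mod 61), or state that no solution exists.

gcd(61, 5) = 1  (61 = 12·5 + 1, 5 = 5·1).
1 divides 19, so solutions exist.
Back-substituting, 5·(-12) + 61·(1) = 1.
So 5·(-12) ≡ 1 (mod 61); multiply by 19: a ≡ -228 (mod 61).
Smallest nonnegative: a = -228 mod 61 = 16.

16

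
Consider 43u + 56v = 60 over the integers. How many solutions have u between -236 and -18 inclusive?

4

gcd(56, 43) = 1  (56 = 1×43 + 13, 43 = 3×13 + 4, 13 = 3×4 + 1, 4 = 4×1).
Back-substituting, 43×(-13) + 56×(10) = 1.
Scale by 60: particular solution (-780, 600); reduce u mod 56: (4, -2).
General solution: u = 4 + 56t, v = -2 - 43t for integer t.
-236 ≤ 4 + 56t ≤ -18 gives t ∈ [-4, -1], which is 4 values.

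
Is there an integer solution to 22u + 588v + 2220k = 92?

gcd(588, 22) = 2  (588 = 26*22 + 16, 22 = 1*16 + 6, 16 = 2*6 + 4, 6 = 1*4 + 2, 4 = 2*2).
gcd(2, 2220) = 2.
2 divides 92, so integer solutions exist.

yes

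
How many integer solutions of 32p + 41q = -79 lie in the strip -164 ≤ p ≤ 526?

gcd(41, 32) = 1  (41 = 1*32 + 9, 32 = 3*9 + 5, 9 = 1*5 + 4, 5 = 1*4 + 1, 4 = 4*1).
Back-substituting, 32*(9) + 41*(-7) = 1.
Scale by -79: particular solution (-711, 553); reduce p mod 41: (27, -23).
General solution: p = 27 + 41t, q = -23 - 32t for integer t.
-164 ≤ 27 + 41t ≤ 526 gives t ∈ [-4, 12], which is 17 values.

17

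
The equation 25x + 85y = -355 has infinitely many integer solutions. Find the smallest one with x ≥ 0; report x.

13

gcd(85, 25):
  85 = 3·25 + 10
  25 = 2·10 + 5
  10 = 2·5
so gcd(85, 25) = 5.
5 divides -355, so solutions exist.
Back-substitute for Bézout coefficients:
  5 = 25 - 2·10
  ... = 25·(7) + 85·(-2)
Scale by -355/5 = -71: (x₀, y₀) = (-497, 142).
General solution: x = -497 + 17t, y = 142 - 5t for integer t.
x ≥ 0: smallest is -497 mod 17 = 13 (at t = 30), with y = -8.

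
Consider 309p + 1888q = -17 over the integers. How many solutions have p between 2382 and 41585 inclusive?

21

gcd(1888, 309):
  1888 = 6×309 + 34
  309 = 9×34 + 3
  34 = 11×3 + 1
  3 = 3×1
so gcd(1888, 309) = 1.
Back-substitute for Bézout coefficients:
  1 = 34 - 11×3
  ... = 309×(-611) + 1888×(100)
Scale by -17: particular solution (10387, -1700); reduce p mod 1888: (947, -155).
General solution: p = 947 + 1888t, q = -155 - 309t for integer t.
2382 ≤ 947 + 1888t ≤ 41585 gives t ∈ [1, 21], which is 21 values.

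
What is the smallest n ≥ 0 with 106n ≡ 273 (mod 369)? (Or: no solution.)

201

gcd(369, 106) = 1.
1 divides 273, so solutions exist.
By Bézout, 106*(94) + 369*(-27) = 1.
So 106*(94) ≡ 1 (mod 369); multiply by 273: n ≡ 25662 (mod 369).
Smallest nonnegative: n = 25662 mod 369 = 201.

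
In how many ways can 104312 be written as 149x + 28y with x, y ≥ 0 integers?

gcd(149, 28) = 1  (149 = 5×28 + 9, 28 = 3×9 + 1, 9 = 9×1).
Back-substituting, 149×(-3) + 28×(16) = 1.
Scale by 104312: one solution is (-312936, 1668992). Reduce x mod 28: (20, 3619).
General: x = 20 + 28t, y = 3619 - 149t.
x ≥ 0 ⇒ t ≥ 0; y ≥ 0 ⇒ t ≤ 24. So t ∈ [0, 24]: 25 solutions.

25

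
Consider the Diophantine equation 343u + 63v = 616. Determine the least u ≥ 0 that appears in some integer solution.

gcd(343, 63) = 7  (343 = 5×63 + 28, 63 = 2×28 + 7, 28 = 4×7).
7 divides 616, so solutions exist.
Back-substituting, 343×(-2) + 63×(11) = 7.
Scale by 616/7 = 88: (u₀, v₀) = (-176, 968).
General solution: u = -176 + 9t, v = 968 - 49t for integer t.
u ≥ 0: smallest is -176 mod 9 = 4 (at t = 20), with v = -12.

4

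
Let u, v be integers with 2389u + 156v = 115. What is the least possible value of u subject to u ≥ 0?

31

gcd(2389, 156):
  2389 = 15×156 + 49
  156 = 3×49 + 9
  49 = 5×9 + 4
  9 = 2×4 + 1
  4 = 4×1
so gcd(2389, 156) = 1.
1 divides 115, so solutions exist.
Back-substitute for Bézout coefficients:
  1 = 9 - 2×4
  ... = 2389×(-35) + 156×(536)
Scale by 115/1 = 115: (u₀, v₀) = (-4025, 61640).
General solution: u = -4025 + 156t, v = 61640 - 2389t for integer t.
u ≥ 0: smallest is -4025 mod 156 = 31 (at t = 26), with v = -474.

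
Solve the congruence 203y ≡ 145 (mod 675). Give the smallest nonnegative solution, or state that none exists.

290

gcd(675, 203) = 1  (675 = 3*203 + 66, 203 = 3*66 + 5, 66 = 13*5 + 1, 5 = 5*1).
1 divides 145, so solutions exist.
Back-substituting, 203*(-133) + 675*(40) = 1.
So 203*(-133) ≡ 1 (mod 675); multiply by 145: y ≡ -19285 (mod 675).
Smallest nonnegative: y = -19285 mod 675 = 290.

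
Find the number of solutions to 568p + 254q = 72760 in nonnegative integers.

1

gcd(568, 254) = 2.
By Bézout, 568×(-55) + 254×(123) = 2.
One solution: (112, 36).
General: p = 112 + 127t, q = 36 - 284t.
p ≥ 0 ⇒ t ≥ 0; q ≥ 0 ⇒ t ≤ 0. So t ∈ [0, 0]: 1 solution.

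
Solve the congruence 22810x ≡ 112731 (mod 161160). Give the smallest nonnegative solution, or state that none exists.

no solution

gcd(161160, 22810) = 10.
10 does not divide 112731, so the congruence has no solution.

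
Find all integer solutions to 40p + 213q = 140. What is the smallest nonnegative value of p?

110

gcd(213, 40) = 1.
1 divides 140, so solutions exist.
By Bézout, 40*(16) + 213*(-3) = 1.
Scale by 140/1 = 140: (p₀, q₀) = (2240, -420).
General solution: p = 2240 + 213t, q = -420 - 40t for integer t.
p ≥ 0: smallest is 2240 mod 213 = 110 (at t = -10), with q = -20.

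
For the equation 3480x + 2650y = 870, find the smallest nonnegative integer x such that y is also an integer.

gcd(3480, 2650) = 10  (3480 = 1×2650 + 830, 2650 = 3×830 + 160, 830 = 5×160 + 30, 160 = 5×30 + 10, 30 = 3×10).
10 divides 870, so solutions exist.
Back-substituting, 3480×(-83) + 2650×(109) = 10.
Scale by 870/10 = 87: (x₀, y₀) = (-7221, 9483).
General solution: x = -7221 + 265t, y = 9483 - 348t for integer t.
x ≥ 0: smallest is -7221 mod 265 = 199 (at t = 28), with y = -261.

199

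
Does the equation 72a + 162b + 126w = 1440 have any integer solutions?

yes

gcd(162, 72) = 18  (162 = 2×72 + 18, 72 = 4×18).
gcd(18, 126) = 18.
18 divides 1440, so integer solutions exist.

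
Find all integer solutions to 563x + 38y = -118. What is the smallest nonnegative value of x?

gcd(563, 38):
  563 = 14×38 + 31
  38 = 1×31 + 7
  31 = 4×7 + 3
  7 = 2×3 + 1
  3 = 3×1
so gcd(563, 38) = 1.
1 divides -118, so solutions exist.
Back-substitute for Bézout coefficients:
  1 = 7 - 2×3
  ... = 563×(-11) + 38×(163)
Scale by -118/1 = -118: (x₀, y₀) = (1298, -19234).
General solution: x = 1298 + 38t, y = -19234 - 563t for integer t.
x ≥ 0: smallest is 1298 mod 38 = 6 (at t = -34), with y = -92.

6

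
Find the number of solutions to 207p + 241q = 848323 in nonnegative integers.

gcd(241, 207):
  241 = 1×207 + 34
  207 = 6×34 + 3
  34 = 11×3 + 1
  3 = 3×1
so gcd(241, 207) = 1.
Back-substitute for Bézout coefficients:
  1 = 34 - 11×3
  ... = 207×(-78) + 241×(67)
Scale by 848323: one solution is (-66169194, 56837641). Reduce p mod 241: (7, 3514).
General: p = 7 + 241t, q = 3514 - 207t.
p ≥ 0 ⇒ t ≥ 0; q ≥ 0 ⇒ t ≤ 16. So t ∈ [0, 16]: 17 solutions.

17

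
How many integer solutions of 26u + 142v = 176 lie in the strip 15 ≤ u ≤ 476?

7

gcd(142, 26):
  142 = 5*26 + 12
  26 = 2*12 + 2
  12 = 6*2
so gcd(142, 26) = 2.
Back-substitute for Bézout coefficients:
  2 = 26 - 2*12
  ... = 26*(11) + 142*(-2)
Scale by 88: particular solution (968, -176); reduce u mod 71: (45, -7).
General solution: u = 45 + 71t, v = -7 - 13t for integer t.
15 ≤ 45 + 71t ≤ 476 gives t ∈ [0, 6], which is 7 values.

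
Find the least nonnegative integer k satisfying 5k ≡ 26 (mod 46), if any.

gcd(46, 5) = 1.
1 divides 26, so solutions exist.
By Bézout, 5·(-9) + 46·(1) = 1.
So 5·(-9) ≡ 1 (mod 46); multiply by 26: k ≡ -234 (mod 46).
Smallest nonnegative: k = -234 mod 46 = 42.

42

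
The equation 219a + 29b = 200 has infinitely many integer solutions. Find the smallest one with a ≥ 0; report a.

gcd(219, 29) = 1.
1 divides 200, so solutions exist.
By Bézout, 219×(-9) + 29×(68) = 1.
Scale by 200/1 = 200: (a₀, b₀) = (-1800, 13600).
General solution: a = -1800 + 29t, b = 13600 - 219t for integer t.
a ≥ 0: smallest is -1800 mod 29 = 27 (at t = 63), with b = -197.

27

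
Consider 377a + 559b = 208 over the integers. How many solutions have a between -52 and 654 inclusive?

gcd(559, 377) = 13.
By Bézout, 377×(3) + 559×(-2) = 13.
Particular solution: (5, -3).
General solution: a = 5 + 43t, b = -3 - 29t for integer t.
-52 ≤ 5 + 43t ≤ 654 gives t ∈ [-1, 15], which is 17 values.

17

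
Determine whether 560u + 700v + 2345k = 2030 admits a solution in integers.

gcd(700, 560) = 140  (700 = 1×560 + 140, 560 = 4×140).
gcd(140, 2345) = 35.
35 divides 2030, so integer solutions exist.

yes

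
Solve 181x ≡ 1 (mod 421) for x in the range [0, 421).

gcd(421, 181) = 1.
By Bézout, 181×(107) + 421×(-46) = 1.
So 181×107 ≡ 1 (mod 421), and 107 mod 421 = 107.

107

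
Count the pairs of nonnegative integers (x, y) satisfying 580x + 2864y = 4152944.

gcd(2864, 580) = 4.
By Bézout, 580*(-79) + 2864*(16) = 4.
One solution: (20, 1446).
General: x = 20 + 716t, y = 1446 - 145t.
x ≥ 0 ⇒ t ≥ 0; y ≥ 0 ⇒ t ≤ 9. So t ∈ [0, 9]: 10 solutions.

10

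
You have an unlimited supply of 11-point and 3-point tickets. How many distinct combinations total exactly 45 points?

2

Need nonnegative integers with 11j + 3k = 45.
gcd(11, 3) = 1, and 11·(-1) + 3·(4) = 1.
So (j₀, k₀) = (-45, 180); general j = -45 + 3t, k = 180 - 11t.
j ≥ 0 ⇒ t ≥ 15; k ≥ 0 ⇒ t ≤ 16. That's 2 values of t.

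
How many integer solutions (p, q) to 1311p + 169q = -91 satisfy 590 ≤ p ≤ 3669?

gcd(1311, 169) = 1.
By Bézout, 1311·(-33) + 169·(256) = 1.
Particular solution: (130, -1009).
General solution: p = 130 + 169t, q = -1009 - 1311t for integer t.
590 ≤ 130 + 169t ≤ 3669 gives t ∈ [3, 20], which is 18 values.

18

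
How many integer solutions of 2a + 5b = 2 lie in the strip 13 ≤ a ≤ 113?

gcd(5, 2) = 1.
By Bézout, 2*(-2) + 5*(1) = 1.
Particular solution: (1, 0).
General solution: a = 1 + 5t, b = 0 - 2t for integer t.
13 ≤ 1 + 5t ≤ 113 gives t ∈ [3, 22], which is 20 values.

20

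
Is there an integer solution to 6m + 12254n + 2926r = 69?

no

gcd(12254, 6):
  12254 = 2042·6 + 2
  6 = 3·2
so gcd(12254, 6) = 2.
gcd(2, 2926) = 2.
2 does not divide 69 (remainder 1), so no integer solutions.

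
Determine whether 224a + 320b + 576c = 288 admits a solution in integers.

yes

gcd(320, 224) = 32  (320 = 1×224 + 96, 224 = 2×96 + 32, 96 = 3×32).
gcd(32, 576) = 32.
32 divides 288, so integer solutions exist.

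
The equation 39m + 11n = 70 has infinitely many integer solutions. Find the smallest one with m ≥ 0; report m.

8

gcd(39, 11) = 1  (39 = 3×11 + 6, 11 = 1×6 + 5, 6 = 1×5 + 1, 5 = 5×1).
1 divides 70, so solutions exist.
Back-substituting, 39×(2) + 11×(-7) = 1.
Scale by 70/1 = 70: (m₀, n₀) = (140, -490).
General solution: m = 140 + 11t, n = -490 - 39t for integer t.
m ≥ 0: smallest is 140 mod 11 = 8 (at t = -12), with n = -22.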